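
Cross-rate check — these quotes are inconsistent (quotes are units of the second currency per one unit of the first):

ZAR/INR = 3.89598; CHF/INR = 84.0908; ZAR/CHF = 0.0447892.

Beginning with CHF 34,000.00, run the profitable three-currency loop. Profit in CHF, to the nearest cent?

Profit: CHF 1,170.12

Profitable loop is CHF → ZAR → INR → CHF:
CHF 34,000.00 ÷ 0.0447892 = ZAR 759,111.57
ZAR 759,111.57 × 3.89598 = INR 2,957,483.50
INR 2,957,483.50 ÷ 84.0908 = CHF 35,170.12
Profit = CHF 35,170.12 − CHF 34,000.00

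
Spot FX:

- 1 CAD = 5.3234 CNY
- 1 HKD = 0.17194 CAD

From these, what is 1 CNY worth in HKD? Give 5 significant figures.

CNY/HKD = 1.0925

1 CNY ÷ 5.3234 = 0.18785 CAD
0.18785 CAD ÷ 0.17194 = 1.09253 HKD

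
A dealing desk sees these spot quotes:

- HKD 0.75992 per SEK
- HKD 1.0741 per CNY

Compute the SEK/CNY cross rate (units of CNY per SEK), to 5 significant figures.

1 SEK × 0.75992 = 0.75992 HKD
0.75992 HKD ÷ 1.0741 = 0.707495 CNY

SEK/CNY = 0.70749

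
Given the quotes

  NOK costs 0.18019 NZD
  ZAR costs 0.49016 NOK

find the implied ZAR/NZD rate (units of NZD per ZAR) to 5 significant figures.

1 ZAR × 0.49016 = 0.49016 NOK
0.49016 NOK × 0.18019 = 0.0883219 NZD

ZAR/NZD = 0.088322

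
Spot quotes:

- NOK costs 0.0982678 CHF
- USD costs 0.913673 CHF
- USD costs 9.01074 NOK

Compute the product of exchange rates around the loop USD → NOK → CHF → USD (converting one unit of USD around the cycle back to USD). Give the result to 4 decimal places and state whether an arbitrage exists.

0.9691 (arbitrage exists)

Around USD → NOK → CHF → USD: 1 × 9.01074 × 0.0982678 ÷ 0.913673 = 0.969127
Product < 1; profitable direction is USD → CHF → NOK → USD.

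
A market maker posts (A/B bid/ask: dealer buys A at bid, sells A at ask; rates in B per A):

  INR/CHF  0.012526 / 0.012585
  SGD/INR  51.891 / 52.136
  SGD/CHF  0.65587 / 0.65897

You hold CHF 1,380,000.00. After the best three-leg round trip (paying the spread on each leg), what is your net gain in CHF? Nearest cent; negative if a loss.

Net result: CHF -550.12 (no profitable arbitrage after spreads)

Best loop CHF → INR → SGD → CHF:
CHF 1,380,000.00 ÷ 0.012585 (buy INR at ask) = INR 109,654,350.42
INR 109,654,350.42 ÷ 52.136 (buy SGD at ask) = SGD 2,103,236.74
SGD 2,103,236.74 × 0.65587 (sell SGD at bid) = CHF 1,379,449.88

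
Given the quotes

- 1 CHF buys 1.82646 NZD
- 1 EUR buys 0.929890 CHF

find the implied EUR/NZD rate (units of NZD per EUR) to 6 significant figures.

1 EUR × 0.929890 = 0.92989 CHF
0.92989 CHF × 1.82646 = 1.69841 NZD

EUR/NZD = 1.69841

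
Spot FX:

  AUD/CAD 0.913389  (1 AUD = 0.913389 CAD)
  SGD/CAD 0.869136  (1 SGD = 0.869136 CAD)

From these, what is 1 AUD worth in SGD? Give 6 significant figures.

1 AUD × 0.913389 = 0.913389 CAD
0.913389 CAD ÷ 0.869136 = 1.05092 SGD

AUD/SGD = 1.05092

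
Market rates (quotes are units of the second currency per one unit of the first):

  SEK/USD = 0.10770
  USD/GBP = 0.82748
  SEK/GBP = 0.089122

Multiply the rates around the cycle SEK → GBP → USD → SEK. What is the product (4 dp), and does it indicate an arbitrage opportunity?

Around SEK → GBP → USD → SEK: 1 × 0.089122 ÷ 0.82748 ÷ 0.10770 = 1.000027
Product ≈ 1 (deviation 0.003%, within rounding noise).

1.0000 (no arbitrage)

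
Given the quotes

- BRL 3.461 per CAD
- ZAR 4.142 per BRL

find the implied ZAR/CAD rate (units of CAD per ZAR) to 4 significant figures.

ZAR/CAD = 0.06976

1 ZAR ÷ 4.142 = 0.241429 BRL
0.241429 BRL ÷ 3.461 = 0.0697571 CAD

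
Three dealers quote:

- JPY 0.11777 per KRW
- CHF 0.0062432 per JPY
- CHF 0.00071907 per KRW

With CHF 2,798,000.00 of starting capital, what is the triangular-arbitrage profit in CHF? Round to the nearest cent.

Profit: CHF 63,003.99

Profitable loop is CHF → KRW → JPY → CHF:
CHF 2,798,000.00 ÷ 0.00071907 = KRW 3,891,137,163
KRW 3,891,137,163 × 0.11777 = JPY 458,259,224
JPY 458,259,224 × 0.0062432 = CHF 2,861,003.99
Profit = CHF 2,861,003.99 − CHF 2,798,000.00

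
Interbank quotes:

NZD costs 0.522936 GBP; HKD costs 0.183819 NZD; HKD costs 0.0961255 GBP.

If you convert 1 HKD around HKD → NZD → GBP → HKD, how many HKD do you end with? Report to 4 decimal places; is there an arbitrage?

1.0000 (no arbitrage)

Around HKD → NZD → GBP → HKD: 1 × 0.183819 × 0.522936 ÷ 0.0961255 = 1.000001
Product ≈ 1 (deviation 0.000%, within rounding noise).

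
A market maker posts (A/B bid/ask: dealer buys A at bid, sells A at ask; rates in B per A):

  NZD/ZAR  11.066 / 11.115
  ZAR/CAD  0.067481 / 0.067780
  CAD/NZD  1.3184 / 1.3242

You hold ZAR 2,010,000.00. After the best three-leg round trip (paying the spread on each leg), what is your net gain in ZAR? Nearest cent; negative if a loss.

Net profit: ZAR 4,797.68

Best loop ZAR → NZD → CAD → ZAR:
ZAR 2,010,000.00 ÷ 11.115 (buy NZD at ask) = NZD 180,836.71
NZD 180,836.71 ÷ 1.3242 (buy CAD at ask) = CAD 136,562.99
CAD 136,562.99 ÷ 0.067780 (buy ZAR at ask) = ZAR 2,014,797.68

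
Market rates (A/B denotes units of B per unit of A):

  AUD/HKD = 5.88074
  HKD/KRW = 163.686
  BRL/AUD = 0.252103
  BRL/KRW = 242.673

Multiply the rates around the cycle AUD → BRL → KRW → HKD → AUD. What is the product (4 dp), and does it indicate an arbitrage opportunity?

1.0000 (no arbitrage)

Around AUD → BRL → KRW → HKD → AUD: 1 ÷ 0.252103 × 242.673 ÷ 163.686 ÷ 5.88074 = 1.000000
Product ≈ 1 (deviation 0.000%, within rounding noise).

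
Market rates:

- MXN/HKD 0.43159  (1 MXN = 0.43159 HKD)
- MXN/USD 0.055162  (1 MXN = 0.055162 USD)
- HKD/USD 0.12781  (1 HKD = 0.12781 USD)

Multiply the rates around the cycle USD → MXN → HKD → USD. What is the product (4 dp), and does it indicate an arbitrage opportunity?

1.0000 (no arbitrage)

Around USD → MXN → HKD → USD: 1 ÷ 0.055162 × 0.43159 × 0.12781 = 0.999991
Product ≈ 1 (deviation 0.001%, within rounding noise).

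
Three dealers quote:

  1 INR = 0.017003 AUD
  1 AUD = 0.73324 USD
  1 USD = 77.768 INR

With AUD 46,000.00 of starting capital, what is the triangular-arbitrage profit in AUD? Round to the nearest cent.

Profit: AUD 1,444.43

Profitable loop is AUD → INR → USD → AUD:
AUD 46,000.00 ÷ 0.017003 = INR 2,705,404.93
INR 2,705,404.93 ÷ 77.768 = USD 34,788.15
USD 34,788.15 ÷ 0.73324 = AUD 47,444.43
Profit = AUD 47,444.43 − AUD 46,000.00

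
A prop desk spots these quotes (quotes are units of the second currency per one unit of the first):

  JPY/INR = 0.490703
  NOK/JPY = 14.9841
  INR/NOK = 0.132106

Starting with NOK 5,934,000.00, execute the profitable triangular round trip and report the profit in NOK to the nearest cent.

Profit: NOK 175,077.34

Profitable loop is NOK → INR → JPY → NOK:
NOK 5,934,000.00 ÷ 0.132106 = INR 44,918,474.56
INR 44,918,474.56 ÷ 0.490703 = JPY 91,539,026
JPY 91,539,026 ÷ 14.9841 = NOK 6,109,077.34
Profit = NOK 6,109,077.34 − NOK 5,934,000.00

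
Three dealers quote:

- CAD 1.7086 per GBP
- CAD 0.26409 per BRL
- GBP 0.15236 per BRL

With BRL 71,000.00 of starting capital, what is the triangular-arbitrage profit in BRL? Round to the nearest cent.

Profit: BRL 1,027.60

Profitable loop is BRL → CAD → GBP → BRL:
BRL 71,000.00 × 0.26409 = CAD 18,750.39
CAD 18,750.39 ÷ 1.7086 = GBP 10,974.13
GBP 10,974.13 ÷ 0.15236 = BRL 72,027.60
Profit = BRL 72,027.60 − BRL 71,000.00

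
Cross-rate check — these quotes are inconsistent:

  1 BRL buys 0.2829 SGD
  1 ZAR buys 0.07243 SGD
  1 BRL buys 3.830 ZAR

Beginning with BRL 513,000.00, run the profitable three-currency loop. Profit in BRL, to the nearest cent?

Profit: BRL 10,158.22

Profitable loop is BRL → SGD → ZAR → BRL:
BRL 513,000.00 × 0.2829 = SGD 145,127.70
SGD 145,127.70 ÷ 0.07243 = ZAR 2,003,695.98
ZAR 2,003,695.98 ÷ 3.830 = BRL 523,158.22
Profit = BRL 523,158.22 − BRL 513,000.00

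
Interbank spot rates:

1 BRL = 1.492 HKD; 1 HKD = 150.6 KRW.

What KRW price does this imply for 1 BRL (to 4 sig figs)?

1 BRL × 1.492 = 1.492 HKD
1.492 HKD × 150.6 = 224.695 KRW

BRL/KRW = 224.7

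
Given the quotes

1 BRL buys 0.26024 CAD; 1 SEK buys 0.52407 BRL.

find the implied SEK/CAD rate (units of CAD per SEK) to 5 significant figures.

1 SEK × 0.52407 = 0.52407 BRL
0.52407 BRL × 0.26024 = 0.136384 CAD

SEK/CAD = 0.13638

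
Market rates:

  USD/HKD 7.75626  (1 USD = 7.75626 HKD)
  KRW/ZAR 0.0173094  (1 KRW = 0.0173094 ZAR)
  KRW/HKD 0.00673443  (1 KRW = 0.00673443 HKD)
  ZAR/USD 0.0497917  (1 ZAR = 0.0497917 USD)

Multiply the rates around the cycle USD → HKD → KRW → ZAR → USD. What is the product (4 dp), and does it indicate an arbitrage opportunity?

0.9926 (arbitrage exists)

Around USD → HKD → KRW → ZAR → USD: 1 × 7.75626 ÷ 0.00673443 × 0.0173094 × 0.0497917 = 0.992637
Product < 1; profitable direction is USD → ZAR → KRW → HKD → USD.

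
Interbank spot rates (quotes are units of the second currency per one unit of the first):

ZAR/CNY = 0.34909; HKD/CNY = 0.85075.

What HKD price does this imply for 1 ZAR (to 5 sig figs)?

ZAR/HKD = 0.41033

1 ZAR × 0.34909 = 0.34909 CNY
0.34909 CNY ÷ 0.85075 = 0.410332 HKD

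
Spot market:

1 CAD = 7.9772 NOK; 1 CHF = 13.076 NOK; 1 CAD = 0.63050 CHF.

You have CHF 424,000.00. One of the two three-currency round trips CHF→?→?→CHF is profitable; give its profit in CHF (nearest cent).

Profit: CHF 14,203.03

Profitable loop is CHF → NOK → CAD → CHF:
CHF 424,000.00 × 13.076 = NOK 5,544,224.00
NOK 5,544,224.00 ÷ 7.9772 = CAD 695,008.78
CAD 695,008.78 × 0.63050 = CHF 438,203.03
Profit = CHF 438,203.03 − CHF 424,000.00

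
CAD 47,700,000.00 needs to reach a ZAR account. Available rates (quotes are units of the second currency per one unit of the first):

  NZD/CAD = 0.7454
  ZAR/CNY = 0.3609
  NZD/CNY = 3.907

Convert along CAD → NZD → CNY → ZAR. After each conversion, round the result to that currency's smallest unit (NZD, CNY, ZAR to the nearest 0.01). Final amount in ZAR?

CAD 47,700,000.00 ÷ 0.7454 = NZD 63,992,487.26
NZD 63,992,487.26 × 3.907 = CNY 250,018,647.72
CNY 250,018,647.72 ÷ 0.3609 = ZAR 692,764,332.83

ZAR 692,764,332.83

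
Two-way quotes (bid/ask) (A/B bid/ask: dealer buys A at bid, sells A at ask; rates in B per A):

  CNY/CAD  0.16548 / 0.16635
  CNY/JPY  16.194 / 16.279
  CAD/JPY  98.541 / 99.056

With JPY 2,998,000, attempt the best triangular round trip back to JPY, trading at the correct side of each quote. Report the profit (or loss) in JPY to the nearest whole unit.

Net profit: JPY 5,076

Best loop JPY → CNY → CAD → JPY:
JPY 2,998,000 ÷ 16.279 (buy CNY at ask) = CNY 184,163.65
CNY 184,163.65 × 0.16548 (sell CNY at bid) = CAD 30,475.40
CAD 30,475.40 × 98.541 (sell CAD at bid) = JPY 3,003,076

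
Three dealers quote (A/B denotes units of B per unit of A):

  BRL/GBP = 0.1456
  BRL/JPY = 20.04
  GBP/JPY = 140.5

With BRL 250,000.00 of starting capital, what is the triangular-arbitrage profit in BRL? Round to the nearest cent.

Profitable loop is BRL → GBP → JPY → BRL:
BRL 250,000.00 × 0.1456 = GBP 36,400.00
GBP 36,400.00 × 140.5 = JPY 5,114,200
JPY 5,114,200 ÷ 20.04 = BRL 255,199.60
Profit = BRL 255,199.60 − BRL 250,000.00

Profit: BRL 5,199.60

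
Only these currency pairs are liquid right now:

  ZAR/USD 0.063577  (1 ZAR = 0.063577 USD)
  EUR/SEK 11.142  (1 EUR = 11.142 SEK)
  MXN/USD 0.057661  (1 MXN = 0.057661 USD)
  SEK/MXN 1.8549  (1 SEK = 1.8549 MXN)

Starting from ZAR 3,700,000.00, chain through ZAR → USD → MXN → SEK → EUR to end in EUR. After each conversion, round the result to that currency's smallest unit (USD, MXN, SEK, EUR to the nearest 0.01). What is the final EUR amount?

ZAR 3,700,000.00 × 0.063577 = USD 235,234.90
USD 235,234.90 ÷ 0.057661 = MXN 4,079,618.81
MXN 4,079,618.81 ÷ 1.8549 = SEK 2,199,373.99
SEK 2,199,373.99 ÷ 11.142 = EUR 197,394.90

EUR 197,394.90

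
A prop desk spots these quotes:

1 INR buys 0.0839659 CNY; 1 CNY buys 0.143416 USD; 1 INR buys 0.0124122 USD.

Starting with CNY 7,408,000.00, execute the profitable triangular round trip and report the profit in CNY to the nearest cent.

Profitable loop is CNY → INR → USD → CNY:
CNY 7,408,000.00 ÷ 0.0839659 = INR 88,226,291.86
INR 88,226,291.86 × 0.0124122 = USD 1,095,082.38
USD 1,095,082.38 ÷ 0.143416 = CNY 7,635,705.78
Profit = CNY 7,635,705.78 − CNY 7,408,000.00

Profit: CNY 227,705.78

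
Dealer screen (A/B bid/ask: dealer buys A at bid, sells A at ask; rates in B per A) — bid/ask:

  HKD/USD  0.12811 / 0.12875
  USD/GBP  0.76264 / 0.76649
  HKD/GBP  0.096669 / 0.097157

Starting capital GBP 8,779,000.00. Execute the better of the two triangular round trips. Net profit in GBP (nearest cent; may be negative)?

Best loop GBP → HKD → USD → GBP:
GBP 8,779,000.00 ÷ 0.097157 (buy HKD at ask) = HKD 90,358,903.63
HKD 90,358,903.63 × 0.12811 (sell HKD at bid) = USD 11,575,879.14
USD 11,575,879.14 × 0.76264 (sell USD at bid) = GBP 8,828,228.47

Net profit: GBP 49,228.47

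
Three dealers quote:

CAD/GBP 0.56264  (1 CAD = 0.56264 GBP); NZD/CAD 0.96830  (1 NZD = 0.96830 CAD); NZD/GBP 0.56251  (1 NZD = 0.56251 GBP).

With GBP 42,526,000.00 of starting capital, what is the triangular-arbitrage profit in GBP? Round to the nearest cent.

Profit: GBP 1,382,059.71

Profitable loop is GBP → CAD → NZD → GBP:
GBP 42,526,000.00 ÷ 0.56264 = CAD 75,582,966.02
CAD 75,582,966.02 ÷ 0.96830 = NZD 78,057,385.13
NZD 78,057,385.13 × 0.56251 = GBP 43,908,059.71
Profit = GBP 43,908,059.71 − GBP 42,526,000.00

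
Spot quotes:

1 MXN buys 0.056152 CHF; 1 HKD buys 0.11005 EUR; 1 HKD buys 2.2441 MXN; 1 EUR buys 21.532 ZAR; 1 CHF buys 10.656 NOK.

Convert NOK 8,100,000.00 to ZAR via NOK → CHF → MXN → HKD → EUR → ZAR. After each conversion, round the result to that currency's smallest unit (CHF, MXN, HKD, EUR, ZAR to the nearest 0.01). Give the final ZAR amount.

ZAR 14,294,132.10

NOK 8,100,000.00 ÷ 10.656 = CHF 760,135.14
CHF 760,135.14 ÷ 0.056152 = MXN 13,537,098.23
MXN 13,537,098.23 ÷ 2.2441 = HKD 6,032,306.15
HKD 6,032,306.15 × 0.11005 = EUR 663,855.29
EUR 663,855.29 × 21.532 = ZAR 14,294,132.10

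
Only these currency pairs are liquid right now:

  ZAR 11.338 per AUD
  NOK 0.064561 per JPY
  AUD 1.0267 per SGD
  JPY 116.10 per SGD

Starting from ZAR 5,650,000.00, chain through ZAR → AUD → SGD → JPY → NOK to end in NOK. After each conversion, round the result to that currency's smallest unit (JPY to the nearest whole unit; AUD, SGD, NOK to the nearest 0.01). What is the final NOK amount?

NOK 3,638,068.78

ZAR 5,650,000.00 ÷ 11.338 = AUD 498,324.22
AUD 498,324.22 ÷ 1.0267 = SGD 485,364.98
SGD 485,364.98 × 116.10 = JPY 56,350,874
JPY 56,350,874 × 0.064561 = NOK 3,638,068.78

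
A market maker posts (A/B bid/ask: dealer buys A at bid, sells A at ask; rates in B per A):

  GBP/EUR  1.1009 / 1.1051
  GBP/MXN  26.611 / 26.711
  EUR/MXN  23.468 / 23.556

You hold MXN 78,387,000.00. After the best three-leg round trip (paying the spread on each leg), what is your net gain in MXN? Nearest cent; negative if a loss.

Best loop MXN → EUR → GBP → MXN:
MXN 78,387,000.00 ÷ 23.556 (buy EUR at ask) = EUR 3,327,687.21
EUR 3,327,687.21 ÷ 1.1051 (buy GBP at ask) = GBP 3,011,209.13
GBP 3,011,209.13 × 26.611 (sell GBP at bid) = MXN 80,131,286.25

Net profit: MXN 1,744,286.25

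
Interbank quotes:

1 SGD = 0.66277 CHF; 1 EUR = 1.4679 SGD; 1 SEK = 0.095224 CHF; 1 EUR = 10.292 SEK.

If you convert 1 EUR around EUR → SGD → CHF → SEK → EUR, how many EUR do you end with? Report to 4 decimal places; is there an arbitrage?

Around EUR → SGD → CHF → SEK → EUR: 1 × 1.4679 × 0.66277 ÷ 0.095224 ÷ 10.292 = 0.992689
Product < 1; profitable direction is EUR → SEK → CHF → SGD → EUR.

0.9927 (arbitrage exists)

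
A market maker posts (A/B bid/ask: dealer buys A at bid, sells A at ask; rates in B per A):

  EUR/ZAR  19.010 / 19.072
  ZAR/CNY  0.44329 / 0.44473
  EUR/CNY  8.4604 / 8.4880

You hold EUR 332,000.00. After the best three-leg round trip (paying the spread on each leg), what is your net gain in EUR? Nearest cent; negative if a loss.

Best loop EUR → CNY → ZAR → EUR:
EUR 332,000.00 × 8.4604 (sell EUR at bid) = CNY 2,808,852.80
CNY 2,808,852.80 ÷ 0.44473 (buy ZAR at ask) = ZAR 6,315,860.86
ZAR 6,315,860.86 ÷ 19.072 (buy EUR at ask) = EUR 331,158.81

Net result: EUR -841.19 (no profitable arbitrage after spreads)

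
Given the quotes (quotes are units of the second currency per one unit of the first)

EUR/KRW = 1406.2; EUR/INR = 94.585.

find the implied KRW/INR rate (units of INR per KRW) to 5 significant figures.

KRW/INR = 0.067263

1 KRW ÷ 1406.2 = 0.000711136 EUR
0.000711136 EUR × 94.585 = 0.0672628 INR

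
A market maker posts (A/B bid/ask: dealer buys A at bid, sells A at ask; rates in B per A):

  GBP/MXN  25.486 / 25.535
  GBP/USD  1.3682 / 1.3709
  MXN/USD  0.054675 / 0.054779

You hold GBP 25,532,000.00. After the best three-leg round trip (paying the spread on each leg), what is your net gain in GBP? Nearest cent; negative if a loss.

Net profit: GBP 419,922.15

Best loop GBP → MXN → USD → GBP:
GBP 25,532,000.00 × 25.486 (sell GBP at bid) = MXN 650,708,552.00
MXN 650,708,552.00 × 0.054675 (sell MXN at bid) = USD 35,577,490.08
USD 35,577,490.08 ÷ 1.3709 (buy GBP at ask) = GBP 25,951,922.15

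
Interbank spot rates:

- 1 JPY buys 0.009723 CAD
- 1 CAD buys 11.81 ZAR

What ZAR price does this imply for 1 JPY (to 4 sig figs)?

1 JPY × 0.009723 = 0.009723 CAD
0.009723 CAD × 11.81 = 0.114829 ZAR

JPY/ZAR = 0.1148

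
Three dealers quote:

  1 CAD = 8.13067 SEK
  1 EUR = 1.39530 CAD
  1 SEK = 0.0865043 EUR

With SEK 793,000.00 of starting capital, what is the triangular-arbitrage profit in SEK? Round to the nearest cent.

Profitable loop is SEK → CAD → EUR → SEK:
SEK 793,000.00 ÷ 8.13067 = CAD 97,531.94
CAD 97,531.94 ÷ 1.39530 = EUR 69,900.34
EUR 69,900.34 ÷ 0.0865043 = SEK 808,056.19
Profit = SEK 808,056.19 − SEK 793,000.00

Profit: SEK 15,056.19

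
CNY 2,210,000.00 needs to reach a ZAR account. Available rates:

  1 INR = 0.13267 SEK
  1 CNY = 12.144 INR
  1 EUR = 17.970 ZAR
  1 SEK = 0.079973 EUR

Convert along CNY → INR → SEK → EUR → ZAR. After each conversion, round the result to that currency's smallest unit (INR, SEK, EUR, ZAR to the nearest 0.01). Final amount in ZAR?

ZAR 5,117,033.15

CNY 2,210,000.00 × 12.144 = INR 26,838,240.00
INR 26,838,240.00 × 0.13267 = SEK 3,560,629.30
SEK 3,560,629.30 × 0.079973 = EUR 284,754.21
EUR 284,754.21 × 17.970 = ZAR 5,117,033.15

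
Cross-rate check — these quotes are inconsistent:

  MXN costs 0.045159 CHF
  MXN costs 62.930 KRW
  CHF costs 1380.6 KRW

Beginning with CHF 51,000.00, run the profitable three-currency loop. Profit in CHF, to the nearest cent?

Profit: CHF 477.30

Profitable loop is CHF → MXN → KRW → CHF:
CHF 51,000.00 ÷ 0.045159 = MXN 1,129,342.99
MXN 1,129,342.99 × 62.930 = KRW 71,069,554
KRW 71,069,554 ÷ 1380.6 = CHF 51,477.30
Profit = CHF 51,477.30 − CHF 51,000.00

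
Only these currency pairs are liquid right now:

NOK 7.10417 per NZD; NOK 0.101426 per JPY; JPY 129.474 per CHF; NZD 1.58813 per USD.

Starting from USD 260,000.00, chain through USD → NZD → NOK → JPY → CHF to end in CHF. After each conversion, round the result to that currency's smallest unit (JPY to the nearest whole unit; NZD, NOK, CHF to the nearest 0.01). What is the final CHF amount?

USD 260,000.00 × 1.58813 = NZD 412,913.80
NZD 412,913.80 × 7.10417 = NOK 2,933,409.83
NOK 2,933,409.83 ÷ 0.101426 = JPY 28,921,675
JPY 28,921,675 ÷ 129.474 = CHF 223,378.25

CHF 223,378.25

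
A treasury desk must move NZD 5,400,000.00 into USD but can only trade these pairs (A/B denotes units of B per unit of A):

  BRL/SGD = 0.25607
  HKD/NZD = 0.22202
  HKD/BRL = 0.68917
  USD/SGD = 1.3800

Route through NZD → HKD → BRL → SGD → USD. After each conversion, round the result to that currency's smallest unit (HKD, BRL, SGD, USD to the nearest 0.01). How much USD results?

USD 3,110,338.39

NZD 5,400,000.00 ÷ 0.22202 = HKD 24,322,133.14
HKD 24,322,133.14 × 0.68917 = BRL 16,762,084.50
BRL 16,762,084.50 × 0.25607 = SGD 4,292,266.98
SGD 4,292,266.98 ÷ 1.3800 = USD 3,110,338.39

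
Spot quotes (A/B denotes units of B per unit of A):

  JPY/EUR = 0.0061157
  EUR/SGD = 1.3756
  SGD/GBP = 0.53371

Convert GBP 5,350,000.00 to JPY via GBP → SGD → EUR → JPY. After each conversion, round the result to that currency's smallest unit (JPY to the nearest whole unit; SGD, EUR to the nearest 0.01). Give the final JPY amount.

GBP 5,350,000.00 ÷ 0.53371 = SGD 10,024,170.43
SGD 10,024,170.43 ÷ 1.3756 = EUR 7,287,125.93
EUR 7,287,125.93 ÷ 0.0061157 = JPY 1,191,544,047

JPY 1,191,544,047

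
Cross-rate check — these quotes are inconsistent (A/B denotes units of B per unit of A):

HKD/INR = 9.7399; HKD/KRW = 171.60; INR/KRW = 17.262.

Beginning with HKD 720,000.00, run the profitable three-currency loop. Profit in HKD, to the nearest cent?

Profit: HKD 14,859.26

Profitable loop is HKD → KRW → INR → HKD:
HKD 720,000.00 × 171.60 = KRW 123,552,000
KRW 123,552,000 ÷ 17.262 = INR 7,157,455.68
INR 7,157,455.68 ÷ 9.7399 = HKD 734,859.26
Profit = HKD 734,859.26 − HKD 720,000.00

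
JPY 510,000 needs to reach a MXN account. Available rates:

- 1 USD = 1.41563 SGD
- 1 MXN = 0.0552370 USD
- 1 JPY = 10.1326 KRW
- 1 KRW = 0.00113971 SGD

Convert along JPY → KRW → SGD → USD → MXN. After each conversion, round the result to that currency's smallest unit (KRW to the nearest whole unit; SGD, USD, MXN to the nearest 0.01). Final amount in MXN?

MXN 75,319.26

JPY 510,000 × 10.1326 = KRW 5,167,626
KRW 5,167,626 × 0.00113971 = SGD 5,889.60
SGD 5,889.60 ÷ 1.41563 = USD 4,160.41
USD 4,160.41 ÷ 0.0552370 = MXN 75,319.26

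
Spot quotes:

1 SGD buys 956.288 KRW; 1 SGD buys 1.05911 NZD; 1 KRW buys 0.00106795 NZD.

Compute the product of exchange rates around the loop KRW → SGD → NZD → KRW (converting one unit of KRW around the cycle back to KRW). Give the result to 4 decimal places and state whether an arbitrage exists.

Around KRW → SGD → NZD → KRW: 1 ÷ 956.288 × 1.05911 ÷ 0.00106795 = 1.037054
Product > 1; profitable direction is KRW → SGD → NZD → KRW.

1.0371 (arbitrage exists)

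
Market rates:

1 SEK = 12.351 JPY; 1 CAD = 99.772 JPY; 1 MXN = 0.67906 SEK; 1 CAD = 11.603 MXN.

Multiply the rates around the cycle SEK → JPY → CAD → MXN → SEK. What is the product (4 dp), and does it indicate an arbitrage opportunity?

Around SEK → JPY → CAD → MXN → SEK: 1 × 12.351 ÷ 99.772 × 11.603 × 0.67906 = 0.975376
Product < 1; profitable direction is SEK → MXN → CAD → JPY → SEK.

0.9754 (arbitrage exists)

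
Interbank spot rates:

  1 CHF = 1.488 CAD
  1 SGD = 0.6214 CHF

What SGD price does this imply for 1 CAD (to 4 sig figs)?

1 CAD ÷ 1.488 = 0.672043 CHF
0.672043 CHF ÷ 0.6214 = 1.0815 SGD

CAD/SGD = 1.081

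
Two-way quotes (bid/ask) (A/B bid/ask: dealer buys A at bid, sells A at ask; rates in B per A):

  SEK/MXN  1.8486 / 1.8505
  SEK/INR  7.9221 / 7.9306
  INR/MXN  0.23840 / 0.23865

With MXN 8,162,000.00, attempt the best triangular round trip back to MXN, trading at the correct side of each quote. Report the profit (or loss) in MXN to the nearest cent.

Net profit: MXN 168,173.99

Best loop MXN → SEK → INR → MXN:
MXN 8,162,000.00 ÷ 1.8505 (buy SEK at ask) = SEK 4,410,699.81
SEK 4,410,699.81 × 7.9221 (sell SEK at bid) = INR 34,942,004.97
INR 34,942,004.97 × 0.23840 (sell INR at bid) = MXN 8,330,173.99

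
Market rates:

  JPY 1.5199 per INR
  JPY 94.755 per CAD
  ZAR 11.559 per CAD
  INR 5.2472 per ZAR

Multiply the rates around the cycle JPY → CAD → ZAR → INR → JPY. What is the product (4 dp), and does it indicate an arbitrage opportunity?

0.9729 (arbitrage exists)

Around JPY → CAD → ZAR → INR → JPY: 1 ÷ 94.755 × 11.559 × 5.2472 × 1.5199 = 0.972883
Product < 1; profitable direction is JPY → INR → ZAR → CAD → JPY.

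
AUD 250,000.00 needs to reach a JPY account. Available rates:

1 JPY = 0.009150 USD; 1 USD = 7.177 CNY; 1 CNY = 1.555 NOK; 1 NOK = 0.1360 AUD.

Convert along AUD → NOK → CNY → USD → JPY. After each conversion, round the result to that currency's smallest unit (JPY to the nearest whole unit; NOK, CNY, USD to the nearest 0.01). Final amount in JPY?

JPY 18,001,416

AUD 250,000.00 ÷ 0.1360 = NOK 1,838,235.29
NOK 1,838,235.29 ÷ 1.555 = CNY 1,182,144.88
CNY 1,182,144.88 ÷ 7.177 = USD 164,712.96
USD 164,712.96 ÷ 0.009150 = JPY 18,001,416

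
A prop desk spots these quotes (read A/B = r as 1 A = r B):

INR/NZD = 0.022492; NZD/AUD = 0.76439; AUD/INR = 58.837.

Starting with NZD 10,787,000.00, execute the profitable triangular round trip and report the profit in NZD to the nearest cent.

Profitable loop is NZD → AUD → INR → NZD:
NZD 10,787,000.00 × 0.76439 = AUD 8,245,474.93
AUD 8,245,474.93 × 58.837 = INR 485,139,008.46
INR 485,139,008.46 × 0.022492 = NZD 10,911,746.58
Profit = NZD 10,911,746.58 − NZD 10,787,000.00

Profit: NZD 124,746.58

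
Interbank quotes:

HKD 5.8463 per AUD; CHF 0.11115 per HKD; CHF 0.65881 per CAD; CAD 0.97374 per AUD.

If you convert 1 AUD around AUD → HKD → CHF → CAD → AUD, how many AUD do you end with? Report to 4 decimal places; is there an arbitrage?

1.0129 (arbitrage exists)

Around AUD → HKD → CHF → CAD → AUD: 1 × 5.8463 × 0.11115 ÷ 0.65881 ÷ 0.97374 = 1.012949
Product > 1; profitable direction is AUD → HKD → CHF → CAD → AUD.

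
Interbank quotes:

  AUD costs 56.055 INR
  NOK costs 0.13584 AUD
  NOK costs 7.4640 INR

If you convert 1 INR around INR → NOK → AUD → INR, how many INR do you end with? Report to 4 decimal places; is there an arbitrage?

1.0202 (arbitrage exists)

Around INR → NOK → AUD → INR: 1 ÷ 7.4640 × 0.13584 × 56.055 = 1.020165
Product > 1; profitable direction is INR → NOK → AUD → INR.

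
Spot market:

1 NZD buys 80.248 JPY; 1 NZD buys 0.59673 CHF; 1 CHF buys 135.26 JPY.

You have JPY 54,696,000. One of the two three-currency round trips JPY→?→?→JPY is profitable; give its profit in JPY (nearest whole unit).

Profit: JPY 317,415

Profitable loop is JPY → NZD → CHF → JPY:
JPY 54,696,000 ÷ 80.248 = NZD 681,587.08
NZD 681,587.08 × 0.59673 = CHF 406,723.46
CHF 406,723.46 × 135.26 = JPY 55,013,415
Profit = JPY 55,013,415 − JPY 54,696,000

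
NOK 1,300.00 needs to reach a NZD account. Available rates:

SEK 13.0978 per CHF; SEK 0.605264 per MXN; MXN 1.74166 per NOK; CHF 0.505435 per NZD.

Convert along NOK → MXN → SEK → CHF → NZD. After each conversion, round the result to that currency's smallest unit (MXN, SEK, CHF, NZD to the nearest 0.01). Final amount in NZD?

NZD 207.01

NOK 1,300.00 × 1.74166 = MXN 2,264.16
MXN 2,264.16 × 0.605264 = SEK 1,370.41
SEK 1,370.41 ÷ 13.0978 = CHF 104.63
CHF 104.63 ÷ 0.505435 = NZD 207.01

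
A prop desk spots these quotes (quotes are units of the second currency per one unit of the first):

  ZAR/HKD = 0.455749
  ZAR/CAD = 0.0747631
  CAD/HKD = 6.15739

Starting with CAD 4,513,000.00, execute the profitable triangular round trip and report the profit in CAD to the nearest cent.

Profitable loop is CAD → HKD → ZAR → CAD:
CAD 4,513,000.00 × 6.15739 = HKD 27,788,301.07
HKD 27,788,301.07 ÷ 0.455749 = ZAR 60,972,818.53
ZAR 60,972,818.53 × 0.0747631 = CAD 4,558,516.93
Profit = CAD 4,558,516.93 − CAD 4,513,000.00

Profit: CAD 45,516.93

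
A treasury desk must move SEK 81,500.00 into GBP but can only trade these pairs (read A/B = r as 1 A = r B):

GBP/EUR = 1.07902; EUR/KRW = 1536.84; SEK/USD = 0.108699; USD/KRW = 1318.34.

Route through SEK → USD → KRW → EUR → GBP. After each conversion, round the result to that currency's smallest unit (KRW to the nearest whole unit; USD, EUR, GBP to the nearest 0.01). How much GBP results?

SEK 81,500.00 × 0.108699 = USD 8,858.97
USD 8,858.97 × 1318.34 = KRW 11,679,135
KRW 11,679,135 ÷ 1536.84 = EUR 7,599.45
EUR 7,599.45 ÷ 1.07902 = GBP 7,042.92

GBP 7,042.92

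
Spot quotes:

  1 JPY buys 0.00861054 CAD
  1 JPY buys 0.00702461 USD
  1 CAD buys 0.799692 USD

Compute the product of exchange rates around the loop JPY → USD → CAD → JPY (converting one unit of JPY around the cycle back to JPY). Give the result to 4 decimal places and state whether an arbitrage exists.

1.0202 (arbitrage exists)

Around JPY → USD → CAD → JPY: 1 × 0.00702461 ÷ 0.799692 ÷ 0.00861054 = 1.020162
Product > 1; profitable direction is JPY → USD → CAD → JPY.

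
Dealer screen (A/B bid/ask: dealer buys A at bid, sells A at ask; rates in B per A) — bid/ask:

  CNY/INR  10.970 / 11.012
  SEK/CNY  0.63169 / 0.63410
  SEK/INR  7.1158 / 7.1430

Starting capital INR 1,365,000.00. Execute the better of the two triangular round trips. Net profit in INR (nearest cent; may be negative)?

Net profit: INR 26,016.97

Best loop INR → CNY → SEK → INR:
INR 1,365,000.00 ÷ 11.012 (buy CNY at ask) = CNY 123,955.68
CNY 123,955.68 ÷ 0.63410 (buy SEK at ask) = SEK 195,482.87
SEK 195,482.87 × 7.1158 (sell SEK at bid) = INR 1,391,016.97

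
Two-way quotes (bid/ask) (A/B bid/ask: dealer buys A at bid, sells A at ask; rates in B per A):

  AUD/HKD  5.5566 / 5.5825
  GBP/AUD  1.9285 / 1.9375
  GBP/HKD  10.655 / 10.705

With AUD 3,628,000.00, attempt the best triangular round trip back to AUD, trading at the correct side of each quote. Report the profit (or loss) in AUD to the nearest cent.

Best loop AUD → HKD → GBP → AUD:
AUD 3,628,000.00 × 5.5566 (sell AUD at bid) = HKD 20,159,344.80
HKD 20,159,344.80 ÷ 10.705 (buy GBP at ask) = GBP 1,883,170.93
GBP 1,883,170.93 × 1.9285 (sell GBP at bid) = AUD 3,631,695.14

Net profit: AUD 3,695.14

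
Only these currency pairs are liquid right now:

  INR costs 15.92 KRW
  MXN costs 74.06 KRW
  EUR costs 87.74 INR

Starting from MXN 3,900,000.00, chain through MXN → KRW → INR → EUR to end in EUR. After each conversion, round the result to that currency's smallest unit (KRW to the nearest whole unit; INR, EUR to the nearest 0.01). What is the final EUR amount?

MXN 3,900,000.00 × 74.06 = KRW 288,834,000
KRW 288,834,000 ÷ 15.92 = INR 18,142,839.20
INR 18,142,839.20 ÷ 87.74 = EUR 206,779.57

EUR 206,779.57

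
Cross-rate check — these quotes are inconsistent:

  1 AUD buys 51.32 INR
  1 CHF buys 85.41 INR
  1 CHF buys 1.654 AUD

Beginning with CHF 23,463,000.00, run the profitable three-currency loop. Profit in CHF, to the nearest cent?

Profitable loop is CHF → INR → AUD → CHF:
CHF 23,463,000.00 × 85.41 = INR 2,003,974,830.00
INR 2,003,974,830.00 ÷ 51.32 = AUD 39,048,613.21
AUD 39,048,613.21 ÷ 1.654 = CHF 23,608,593.24
Profit = CHF 23,608,593.24 − CHF 23,463,000.00

Profit: CHF 145,593.24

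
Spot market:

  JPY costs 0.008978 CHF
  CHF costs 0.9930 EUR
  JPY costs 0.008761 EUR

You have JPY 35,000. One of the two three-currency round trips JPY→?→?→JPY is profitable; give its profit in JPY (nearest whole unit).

Profit: JPY 616

Profitable loop is JPY → CHF → EUR → JPY:
JPY 35,000 × 0.008978 = CHF 314.23
CHF 314.23 × 0.9930 = EUR 312.03
EUR 312.03 ÷ 0.008761 = JPY 35,616
Profit = JPY 35,616 − JPY 35,000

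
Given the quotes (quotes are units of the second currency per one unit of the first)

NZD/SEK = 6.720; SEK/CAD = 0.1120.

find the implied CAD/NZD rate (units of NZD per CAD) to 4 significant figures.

1 CAD ÷ 0.1120 = 8.92857 SEK
8.92857 SEK ÷ 6.720 = 1.32866 NZD

CAD/NZD = 1.329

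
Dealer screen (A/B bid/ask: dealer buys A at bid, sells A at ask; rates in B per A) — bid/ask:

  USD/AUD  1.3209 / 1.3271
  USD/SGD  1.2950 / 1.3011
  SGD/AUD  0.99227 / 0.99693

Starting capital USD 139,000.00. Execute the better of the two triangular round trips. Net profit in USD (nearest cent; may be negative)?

Net profit: USD 2,549.85

Best loop USD → AUD → SGD → USD:
USD 139,000.00 × 1.3209 (sell USD at bid) = AUD 183,605.10
AUD 183,605.10 ÷ 0.99693 (buy SGD at ask) = SGD 184,170.50
SGD 184,170.50 ÷ 1.3011 (buy USD at ask) = USD 141,549.85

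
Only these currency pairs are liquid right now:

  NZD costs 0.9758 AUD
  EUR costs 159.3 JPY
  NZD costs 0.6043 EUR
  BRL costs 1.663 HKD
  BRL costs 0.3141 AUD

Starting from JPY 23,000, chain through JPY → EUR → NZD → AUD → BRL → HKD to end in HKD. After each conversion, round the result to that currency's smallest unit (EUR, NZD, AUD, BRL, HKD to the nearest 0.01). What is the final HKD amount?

HKD 1,234.36

JPY 23,000 ÷ 159.3 = EUR 144.38
EUR 144.38 ÷ 0.6043 = NZD 238.92
NZD 238.92 × 0.9758 = AUD 233.14
AUD 233.14 ÷ 0.3141 = BRL 742.25
BRL 742.25 × 1.663 = HKD 1,234.36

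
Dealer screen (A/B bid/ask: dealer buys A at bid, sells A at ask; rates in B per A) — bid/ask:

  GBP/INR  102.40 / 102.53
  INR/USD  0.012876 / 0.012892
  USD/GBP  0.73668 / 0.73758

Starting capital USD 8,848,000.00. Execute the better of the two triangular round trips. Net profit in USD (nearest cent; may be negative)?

Net profit: USD 227,378.10

Best loop USD → INR → GBP → USD:
USD 8,848,000.00 ÷ 0.012892 (buy INR at ask) = INR 686,317,095.87
INR 686,317,095.87 ÷ 102.53 (buy GBP at ask) = GBP 6,693,817.38
GBP 6,693,817.38 ÷ 0.73758 (buy USD at ask) = USD 9,075,378.10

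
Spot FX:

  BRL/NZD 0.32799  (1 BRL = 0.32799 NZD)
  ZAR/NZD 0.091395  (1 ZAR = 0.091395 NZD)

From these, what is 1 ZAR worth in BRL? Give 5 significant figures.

ZAR/BRL = 0.27865

1 ZAR × 0.091395 = 0.091395 NZD
0.091395 NZD ÷ 0.32799 = 0.278652 BRL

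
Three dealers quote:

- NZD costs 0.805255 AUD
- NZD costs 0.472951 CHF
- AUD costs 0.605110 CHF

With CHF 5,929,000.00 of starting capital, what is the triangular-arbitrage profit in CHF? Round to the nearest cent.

Profit: CHF 179,478.68

Profitable loop is CHF → NZD → AUD → CHF:
CHF 5,929,000.00 ÷ 0.472951 = NZD 12,536,182.40
NZD 12,536,182.40 × 0.805255 = AUD 10,094,823.55
AUD 10,094,823.55 × 0.605110 = CHF 6,108,478.68
Profit = CHF 6,108,478.68 − CHF 5,929,000.00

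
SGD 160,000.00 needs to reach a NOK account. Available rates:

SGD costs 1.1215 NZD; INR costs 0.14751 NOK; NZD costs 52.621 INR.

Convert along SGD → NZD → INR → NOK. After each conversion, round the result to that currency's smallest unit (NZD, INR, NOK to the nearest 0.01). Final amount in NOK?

SGD 160,000.00 × 1.1215 = NZD 179,440.00
NZD 179,440.00 × 52.621 = INR 9,442,312.24
INR 9,442,312.24 × 0.14751 = NOK 1,392,835.48

NOK 1,392,835.48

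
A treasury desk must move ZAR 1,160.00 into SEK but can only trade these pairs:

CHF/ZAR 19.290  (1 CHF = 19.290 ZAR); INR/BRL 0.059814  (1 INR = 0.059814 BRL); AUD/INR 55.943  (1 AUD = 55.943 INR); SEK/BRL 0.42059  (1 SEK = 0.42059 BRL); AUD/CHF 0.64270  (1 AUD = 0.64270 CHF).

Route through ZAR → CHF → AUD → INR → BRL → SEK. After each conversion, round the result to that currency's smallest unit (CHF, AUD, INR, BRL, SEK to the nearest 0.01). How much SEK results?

SEK 744.36

ZAR 1,160.00 ÷ 19.290 = CHF 60.13
CHF 60.13 ÷ 0.64270 = AUD 93.56
AUD 93.56 × 55.943 = INR 5,234.03
INR 5,234.03 × 0.059814 = BRL 313.07
BRL 313.07 ÷ 0.42059 = SEK 744.36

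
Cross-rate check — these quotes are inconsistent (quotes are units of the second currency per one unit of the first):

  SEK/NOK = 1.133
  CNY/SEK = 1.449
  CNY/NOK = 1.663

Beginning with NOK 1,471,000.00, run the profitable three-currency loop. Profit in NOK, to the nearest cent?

Profit: NOK 19,069.85

Profitable loop is NOK → SEK → CNY → NOK:
NOK 1,471,000.00 ÷ 1.133 = SEK 1,298,323.04
SEK 1,298,323.04 ÷ 1.449 = CNY 896,013.14
CNY 896,013.14 × 1.663 = NOK 1,490,069.85
Profit = NOK 1,490,069.85 − NOK 1,471,000.00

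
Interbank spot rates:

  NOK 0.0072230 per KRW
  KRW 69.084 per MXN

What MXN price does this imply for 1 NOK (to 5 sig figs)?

NOK/MXN = 2.0040

1 NOK ÷ 0.0072230 = 138.447 KRW
138.447 KRW ÷ 69.084 = 2.00403 MXN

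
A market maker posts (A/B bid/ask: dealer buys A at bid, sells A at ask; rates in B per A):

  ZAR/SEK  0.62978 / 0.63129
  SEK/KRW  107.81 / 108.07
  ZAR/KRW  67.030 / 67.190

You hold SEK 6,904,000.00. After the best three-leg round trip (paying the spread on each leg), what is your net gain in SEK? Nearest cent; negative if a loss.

Net profit: SEK 72,603.67

Best loop SEK → KRW → ZAR → SEK:
SEK 6,904,000.00 × 107.81 (sell SEK at bid) = KRW 744,320,240
KRW 744,320,240 ÷ 67.190 (buy ZAR at ask) = ZAR 11,077,842.54
ZAR 11,077,842.54 × 0.62978 (sell ZAR at bid) = SEK 6,976,603.67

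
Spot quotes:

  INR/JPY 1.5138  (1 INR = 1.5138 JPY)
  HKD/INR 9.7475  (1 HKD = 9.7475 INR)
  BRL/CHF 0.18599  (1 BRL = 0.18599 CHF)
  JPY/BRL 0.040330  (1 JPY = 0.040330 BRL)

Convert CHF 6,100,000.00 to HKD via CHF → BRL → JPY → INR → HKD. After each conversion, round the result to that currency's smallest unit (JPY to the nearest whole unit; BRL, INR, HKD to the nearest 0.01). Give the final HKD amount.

CHF 6,100,000.00 ÷ 0.18599 = BRL 32,797,462.23
BRL 32,797,462.23 ÷ 0.040330 = JPY 813,227,429
JPY 813,227,429 ÷ 1.5138 = INR 537,209,293.83
INR 537,209,293.83 ÷ 9.7475 = HKD 55,112,520.53

HKD 55,112,520.53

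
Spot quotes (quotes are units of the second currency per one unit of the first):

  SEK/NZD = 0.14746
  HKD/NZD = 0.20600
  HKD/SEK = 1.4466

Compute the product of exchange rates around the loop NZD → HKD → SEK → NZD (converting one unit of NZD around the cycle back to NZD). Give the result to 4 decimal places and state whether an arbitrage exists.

Around NZD → HKD → SEK → NZD: 1 ÷ 0.20600 × 1.4466 × 0.14746 = 1.035513
Product > 1; profitable direction is NZD → HKD → SEK → NZD.

1.0355 (arbitrage exists)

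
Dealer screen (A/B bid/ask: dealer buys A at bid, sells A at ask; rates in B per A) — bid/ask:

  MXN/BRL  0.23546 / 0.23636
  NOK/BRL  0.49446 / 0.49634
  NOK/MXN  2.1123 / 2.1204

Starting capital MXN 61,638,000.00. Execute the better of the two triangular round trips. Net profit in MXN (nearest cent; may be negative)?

Best loop MXN → BRL → NOK → MXN:
MXN 61,638,000.00 × 0.23546 (sell MXN at bid) = BRL 14,513,283.48
BRL 14,513,283.48 ÷ 0.49634 (buy NOK at ask) = NOK 29,240,608.21
NOK 29,240,608.21 × 2.1123 (sell NOK at bid) = MXN 61,764,936.73

Net profit: MXN 126,936.73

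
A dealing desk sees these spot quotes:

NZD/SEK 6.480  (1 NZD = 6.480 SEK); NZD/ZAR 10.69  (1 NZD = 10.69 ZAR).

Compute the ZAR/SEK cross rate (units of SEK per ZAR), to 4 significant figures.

1 ZAR ÷ 10.69 = 0.0935454 NZD
0.0935454 NZD × 6.480 = 0.606174 SEK

ZAR/SEK = 0.6062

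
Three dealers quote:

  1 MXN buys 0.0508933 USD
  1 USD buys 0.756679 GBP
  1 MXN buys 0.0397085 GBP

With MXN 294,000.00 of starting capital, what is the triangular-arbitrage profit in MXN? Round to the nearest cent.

Profitable loop is MXN → GBP → USD → MXN:
MXN 294,000.00 × 0.0397085 = GBP 11,674.30
GBP 11,674.30 ÷ 0.756679 = USD 15,428.34
USD 15,428.34 ÷ 0.0508933 = MXN 303,150.66
Profit = MXN 303,150.66 − MXN 294,000.00

Profit: MXN 9,150.66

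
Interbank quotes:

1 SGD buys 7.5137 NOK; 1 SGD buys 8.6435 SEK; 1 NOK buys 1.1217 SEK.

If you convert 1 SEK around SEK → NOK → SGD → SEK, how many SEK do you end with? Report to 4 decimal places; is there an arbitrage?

Around SEK → NOK → SGD → SEK: 1 ÷ 1.1217 ÷ 7.5137 × 8.6435 = 1.025555
Product > 1; profitable direction is SEK → NOK → SGD → SEK.

1.0256 (arbitrage exists)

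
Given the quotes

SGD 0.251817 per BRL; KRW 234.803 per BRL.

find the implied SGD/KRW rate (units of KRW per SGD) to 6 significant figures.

SGD/KRW = 932.435

1 SGD ÷ 0.251817 = 3.97114 BRL
3.97114 BRL × 234.803 = 932.435 KRW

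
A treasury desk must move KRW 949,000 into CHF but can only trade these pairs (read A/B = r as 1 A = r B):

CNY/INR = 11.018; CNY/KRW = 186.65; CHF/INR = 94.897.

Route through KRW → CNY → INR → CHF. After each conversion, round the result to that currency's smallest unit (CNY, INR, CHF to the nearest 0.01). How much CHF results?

CHF 590.32

KRW 949,000 ÷ 186.65 = CNY 5,084.38
CNY 5,084.38 × 11.018 = INR 56,019.70
INR 56,019.70 ÷ 94.897 = CHF 590.32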